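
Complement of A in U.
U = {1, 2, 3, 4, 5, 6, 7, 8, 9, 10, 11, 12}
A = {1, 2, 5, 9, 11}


Aᶜ = U \ A = elements in U but not in A
U = {1, 2, 3, 4, 5, 6, 7, 8, 9, 10, 11, 12}
A = {1, 2, 5, 9, 11}
Aᶜ = {3, 4, 6, 7, 8, 10, 12}

Aᶜ = {3, 4, 6, 7, 8, 10, 12}


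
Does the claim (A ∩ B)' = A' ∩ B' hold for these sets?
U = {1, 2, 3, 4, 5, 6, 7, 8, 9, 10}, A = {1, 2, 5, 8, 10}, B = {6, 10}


LHS: A ∩ B = {10}
(A ∩ B)' = U \ (A ∩ B) = {1, 2, 3, 4, 5, 6, 7, 8, 9}
A' = {3, 4, 6, 7, 9}, B' = {1, 2, 3, 4, 5, 7, 8, 9}
Claimed RHS: A' ∩ B' = {3, 4, 7, 9}
Identity is INVALID: LHS = {1, 2, 3, 4, 5, 6, 7, 8, 9} but the RHS claimed here equals {3, 4, 7, 9}. The correct form is (A ∩ B)' = A' ∪ B'.

Identity is invalid: (A ∩ B)' = {1, 2, 3, 4, 5, 6, 7, 8, 9} but A' ∩ B' = {3, 4, 7, 9}. The correct De Morgan law is (A ∩ B)' = A' ∪ B'.


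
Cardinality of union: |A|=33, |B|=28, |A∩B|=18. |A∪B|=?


|A ∪ B| = |A| + |B| - |A ∩ B|
= 33 + 28 - 18
= 43

|A ∪ B| = 43


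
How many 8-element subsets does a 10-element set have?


C(n,k) = n! / (k!(n-k)!)
C(10,8) = 10! / (8!2!)
= 45

C(10,8) = 45


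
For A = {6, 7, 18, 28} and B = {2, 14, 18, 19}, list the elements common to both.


A ∩ B = elements in both A and B
A = {6, 7, 18, 28}
B = {2, 14, 18, 19}
A ∩ B = {18}

A ∩ B = {18}


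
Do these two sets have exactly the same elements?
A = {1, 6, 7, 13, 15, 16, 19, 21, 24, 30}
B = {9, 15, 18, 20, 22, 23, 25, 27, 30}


Two sets are equal iff they have exactly the same elements.
A = {1, 6, 7, 13, 15, 16, 19, 21, 24, 30}
B = {9, 15, 18, 20, 22, 23, 25, 27, 30}
Differences: {1, 6, 7, 9, 13, 16, 18, 19, 20, 21, 22, 23, 24, 25, 27}
A ≠ B

No, A ≠ B


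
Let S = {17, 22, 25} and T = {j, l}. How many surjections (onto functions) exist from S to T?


n = |S| = 3, k = |T| = 2. Surjections via inclusion-exclusion:
S(n,k) = Σ(-1)^i × C(k,i) × (k-i)^n, i=0 to k
i=0: (-1)^0×C(2,0)×2^3 = 8
i=1: (-1)^1×C(2,1)×1^3 = -2
i=2: (-1)^2×C(2,2)×0^3 = 0
Total = 6

Number of surjections = 6


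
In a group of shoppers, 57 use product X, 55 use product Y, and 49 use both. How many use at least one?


|A ∪ B| = |A| + |B| - |A ∩ B|
= 57 + 55 - 49
= 63

|A ∪ B| = 63


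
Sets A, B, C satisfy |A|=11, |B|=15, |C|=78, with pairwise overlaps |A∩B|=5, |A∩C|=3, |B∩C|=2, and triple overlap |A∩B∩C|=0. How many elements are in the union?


|A∪B∪C| = |A|+|B|+|C| - |A∩B|-|A∩C|-|B∩C| + |A∩B∩C|
= 11+15+78 - 5-3-2 + 0
= 104 - 10 + 0
= 94

|A ∪ B ∪ C| = 94


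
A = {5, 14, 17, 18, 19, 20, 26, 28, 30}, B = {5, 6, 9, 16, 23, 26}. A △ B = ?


A △ B = (A \ B) ∪ (B \ A) = elements in exactly one of A or B
A \ B = {14, 17, 18, 19, 20, 28, 30}
B \ A = {6, 9, 16, 23}
A △ B = {6, 9, 14, 16, 17, 18, 19, 20, 23, 28, 30}

A △ B = {6, 9, 14, 16, 17, 18, 19, 20, 23, 28, 30}


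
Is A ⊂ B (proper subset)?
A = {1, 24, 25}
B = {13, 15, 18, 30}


A ⊂ B requires: A ⊆ B AND A ≠ B.
A ⊆ B? No
A ⊄ B, so A is not a proper subset.

No, A is not a proper subset of B


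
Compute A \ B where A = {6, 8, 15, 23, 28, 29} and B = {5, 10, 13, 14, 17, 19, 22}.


A \ B = elements in A but not in B
A = {6, 8, 15, 23, 28, 29}
B = {5, 10, 13, 14, 17, 19, 22}
Remove from A any elements in B
A \ B = {6, 8, 15, 23, 28, 29}

A \ B = {6, 8, 15, 23, 28, 29}


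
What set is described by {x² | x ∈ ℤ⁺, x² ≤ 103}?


Checking each candidate:
Condition: positive perfect squares ≤ 103
Result = {1, 4, 9, 16, 25, 36, 49, 64, 81, 100}

{1, 4, 9, 16, 25, 36, 49, 64, 81, 100}


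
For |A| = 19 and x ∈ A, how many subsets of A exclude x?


Subsets of A avoiding x are subsets of A \ {x}, which has 18 elements.
Count = 2^(n-1) = 2^18
= 262144

Number of subsets avoiding x = 262144


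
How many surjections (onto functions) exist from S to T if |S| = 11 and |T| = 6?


n = |S| = 11, k = |T| = 6. Surjections via inclusion-exclusion:
S(n,k) = Σ(-1)^i × C(k,i) × (k-i)^n, i=0 to k
i=0: (-1)^0×C(6,0)×6^11 = 362797056
i=1: (-1)^1×C(6,1)×5^11 = -292968750
i=2: (-1)^2×C(6,2)×4^11 = 62914560
i=3: (-1)^3×C(6,3)×3^11 = -3542940
i=4: (-1)^4×C(6,4)×2^11 = 30720
i=5: (-1)^5×C(6,5)×1^11 = -6
i=6: (-1)^6×C(6,6)×0^11 = 0
Total = 129230640

Number of surjections = 129230640


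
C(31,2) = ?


C(n,k) = n! / (k!(n-k)!)
C(31,2) = 31! / (2!29!)
= 465

C(31,2) = 465


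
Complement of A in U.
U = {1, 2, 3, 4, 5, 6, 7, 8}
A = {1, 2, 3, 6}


Aᶜ = U \ A = elements in U but not in A
U = {1, 2, 3, 4, 5, 6, 7, 8}
A = {1, 2, 3, 6}
Aᶜ = {4, 5, 7, 8}

Aᶜ = {4, 5, 7, 8}


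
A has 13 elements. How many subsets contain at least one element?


Total subsets = 2^n = 2^13 = 8192
Non-empty subsets exclude the empty set: 2^n - 1
= 8192 - 1
= 8191

Number of non-empty subsets = 8191


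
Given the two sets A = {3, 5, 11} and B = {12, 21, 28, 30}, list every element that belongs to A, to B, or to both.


A ∪ B = all elements in A or B (or both)
A = {3, 5, 11}
B = {12, 21, 28, 30}
A ∪ B = {3, 5, 11, 12, 21, 28, 30}

A ∪ B = {3, 5, 11, 12, 21, 28, 30}


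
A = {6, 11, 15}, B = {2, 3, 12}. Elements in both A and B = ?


A = {6, 11, 15}
B = {2, 3, 12}
Region: in both A and B
Elements: ∅

Elements in both A and B: ∅


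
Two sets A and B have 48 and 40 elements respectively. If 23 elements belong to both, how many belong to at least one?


|A ∪ B| = |A| + |B| - |A ∩ B|
= 48 + 40 - 23
= 65

|A ∪ B| = 65


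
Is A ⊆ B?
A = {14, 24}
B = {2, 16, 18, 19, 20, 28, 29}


A ⊆ B means every element of A is in B.
Elements in A not in B: {14, 24}
So A ⊄ B.

No, A ⊄ B


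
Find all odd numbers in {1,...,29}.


Checking each candidate:
Condition: odd numbers in {1,...,29}
Result = {1, 3, 5, 7, 9, 11, 13, 15, 17, 19, 21, 23, 25, 27, 29}

{1, 3, 5, 7, 9, 11, 13, 15, 17, 19, 21, 23, 25, 27, 29}


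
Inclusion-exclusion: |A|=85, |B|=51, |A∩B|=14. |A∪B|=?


|A ∪ B| = |A| + |B| - |A ∩ B|
= 85 + 51 - 14
= 122

|A ∪ B| = 122


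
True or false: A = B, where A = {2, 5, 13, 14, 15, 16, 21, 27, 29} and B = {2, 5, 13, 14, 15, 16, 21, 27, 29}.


Two sets are equal iff they have exactly the same elements.
A = {2, 5, 13, 14, 15, 16, 21, 27, 29}
B = {2, 5, 13, 14, 15, 16, 21, 27, 29}
Same elements → A = B

Yes, A = B


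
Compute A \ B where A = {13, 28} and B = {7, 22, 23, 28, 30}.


A \ B = elements in A but not in B
A = {13, 28}
B = {7, 22, 23, 28, 30}
Remove from A any elements in B
A \ B = {13}

A \ B = {13}


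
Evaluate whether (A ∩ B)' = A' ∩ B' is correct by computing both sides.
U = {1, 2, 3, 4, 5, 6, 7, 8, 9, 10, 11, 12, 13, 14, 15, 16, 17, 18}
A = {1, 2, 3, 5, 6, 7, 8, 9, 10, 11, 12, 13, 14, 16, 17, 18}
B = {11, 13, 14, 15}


LHS: A ∩ B = {11, 13, 14}
(A ∩ B)' = U \ (A ∩ B) = {1, 2, 3, 4, 5, 6, 7, 8, 9, 10, 12, 15, 16, 17, 18}
A' = {4, 15}, B' = {1, 2, 3, 4, 5, 6, 7, 8, 9, 10, 12, 16, 17, 18}
Claimed RHS: A' ∩ B' = {4}
Identity is INVALID: LHS = {1, 2, 3, 4, 5, 6, 7, 8, 9, 10, 12, 15, 16, 17, 18} but the RHS claimed here equals {4}. The correct form is (A ∩ B)' = A' ∪ B'.

Identity is invalid: (A ∩ B)' = {1, 2, 3, 4, 5, 6, 7, 8, 9, 10, 12, 15, 16, 17, 18} but A' ∩ B' = {4}. The correct De Morgan law is (A ∩ B)' = A' ∪ B'.


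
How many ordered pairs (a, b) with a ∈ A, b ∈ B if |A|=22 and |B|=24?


|A × B| = |A| × |B|
= 22 × 24
= 528

|A × B| = 528


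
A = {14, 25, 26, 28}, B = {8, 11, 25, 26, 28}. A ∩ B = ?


A ∩ B = elements in both A and B
A = {14, 25, 26, 28}
B = {8, 11, 25, 26, 28}
A ∩ B = {25, 26, 28}

A ∩ B = {25, 26, 28}


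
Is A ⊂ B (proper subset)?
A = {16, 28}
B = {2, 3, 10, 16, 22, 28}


A ⊂ B requires: A ⊆ B AND A ≠ B.
A ⊆ B? Yes
A = B? No
A ⊂ B: Yes (A is a proper subset of B)

Yes, A ⊂ B


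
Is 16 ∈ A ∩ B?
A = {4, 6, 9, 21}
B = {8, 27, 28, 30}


A = {4, 6, 9, 21}, B = {8, 27, 28, 30}
A ∩ B = elements in both A and B
A ∩ B = ∅
Checking if 16 ∈ A ∩ B
16 is not in A ∩ B → False

16 ∉ A ∩ B


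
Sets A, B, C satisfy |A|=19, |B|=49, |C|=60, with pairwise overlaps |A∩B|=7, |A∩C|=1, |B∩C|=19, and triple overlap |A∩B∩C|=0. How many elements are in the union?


|A∪B∪C| = |A|+|B|+|C| - |A∩B|-|A∩C|-|B∩C| + |A∩B∩C|
= 19+49+60 - 7-1-19 + 0
= 128 - 27 + 0
= 101

|A ∪ B ∪ C| = 101


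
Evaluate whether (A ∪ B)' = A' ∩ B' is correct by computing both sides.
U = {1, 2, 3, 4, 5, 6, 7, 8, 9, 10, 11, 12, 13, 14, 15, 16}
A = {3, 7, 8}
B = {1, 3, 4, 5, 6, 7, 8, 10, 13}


LHS: A ∪ B = {1, 3, 4, 5, 6, 7, 8, 10, 13}
(A ∪ B)' = U \ (A ∪ B) = {2, 9, 11, 12, 14, 15, 16}
A' = {1, 2, 4, 5, 6, 9, 10, 11, 12, 13, 14, 15, 16}, B' = {2, 9, 11, 12, 14, 15, 16}
Claimed RHS: A' ∩ B' = {2, 9, 11, 12, 14, 15, 16}
Identity is VALID: LHS = RHS = {2, 9, 11, 12, 14, 15, 16} ✓

Identity is valid. (A ∪ B)' = A' ∩ B' = {2, 9, 11, 12, 14, 15, 16}


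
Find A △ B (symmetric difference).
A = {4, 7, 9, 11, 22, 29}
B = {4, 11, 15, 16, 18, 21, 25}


A △ B = (A \ B) ∪ (B \ A) = elements in exactly one of A or B
A \ B = {7, 9, 22, 29}
B \ A = {15, 16, 18, 21, 25}
A △ B = {7, 9, 15, 16, 18, 21, 22, 25, 29}

A △ B = {7, 9, 15, 16, 18, 21, 22, 25, 29}


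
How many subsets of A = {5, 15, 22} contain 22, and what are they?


A subset of A contains 22 iff the remaining 2 elements form any subset of A \ {22}.
Count: 2^(n-1) = 2^2 = 4
Subsets containing 22: {22}, {5, 22}, {15, 22}, {5, 15, 22}

Subsets containing 22 (4 total): {22}, {5, 22}, {15, 22}, {5, 15, 22}


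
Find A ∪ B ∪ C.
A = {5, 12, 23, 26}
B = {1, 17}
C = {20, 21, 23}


A ∪ B = {1, 5, 12, 17, 23, 26}
(A ∪ B) ∪ C = {1, 5, 12, 17, 20, 21, 23, 26}

A ∪ B ∪ C = {1, 5, 12, 17, 20, 21, 23, 26}


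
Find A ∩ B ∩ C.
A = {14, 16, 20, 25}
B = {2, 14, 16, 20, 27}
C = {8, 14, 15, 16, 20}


A ∩ B = {14, 16, 20}
(A ∩ B) ∩ C = {14, 16, 20}

A ∩ B ∩ C = {14, 16, 20}


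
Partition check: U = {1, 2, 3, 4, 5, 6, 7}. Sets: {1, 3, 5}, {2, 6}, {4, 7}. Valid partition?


A partition requires: (1) non-empty parts, (2) pairwise disjoint, (3) union = U
Parts: {1, 3, 5}, {2, 6}, {4, 7}
Union of parts: {1, 2, 3, 4, 5, 6, 7}
U = {1, 2, 3, 4, 5, 6, 7}
All non-empty? True
Pairwise disjoint? True
Covers U? True

Yes, valid partition


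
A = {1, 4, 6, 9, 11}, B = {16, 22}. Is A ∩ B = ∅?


Disjoint means A ∩ B = ∅.
A ∩ B = ∅
A ∩ B = ∅, so A and B are disjoint.

Yes, A and B are disjoint


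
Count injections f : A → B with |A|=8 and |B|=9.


An injection sends each of |A| = 8 inputs to a distinct output in B.
# injections = |B|·(|B|-1)·…·(|B|-|A|+1) = 9! / (9 - 8)!
= 9 × 8 × 7 × 6 × 5 × 4 × 3 × 2
= 362880

Number of injections = 362880


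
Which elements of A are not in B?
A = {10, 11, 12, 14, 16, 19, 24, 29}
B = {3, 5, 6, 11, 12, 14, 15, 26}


A \ B = elements in A but not in B
A = {10, 11, 12, 14, 16, 19, 24, 29}
B = {3, 5, 6, 11, 12, 14, 15, 26}
Remove from A any elements in B
A \ B = {10, 16, 19, 24, 29}

A \ B = {10, 16, 19, 24, 29}


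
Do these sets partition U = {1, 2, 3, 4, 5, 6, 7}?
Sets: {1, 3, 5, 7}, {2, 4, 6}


A partition requires: (1) non-empty parts, (2) pairwise disjoint, (3) union = U
Parts: {1, 3, 5, 7}, {2, 4, 6}
Union of parts: {1, 2, 3, 4, 5, 6, 7}
U = {1, 2, 3, 4, 5, 6, 7}
All non-empty? True
Pairwise disjoint? True
Covers U? True

Yes, valid partition


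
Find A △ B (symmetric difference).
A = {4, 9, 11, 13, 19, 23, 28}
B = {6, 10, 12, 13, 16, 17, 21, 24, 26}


A △ B = (A \ B) ∪ (B \ A) = elements in exactly one of A or B
A \ B = {4, 9, 11, 19, 23, 28}
B \ A = {6, 10, 12, 16, 17, 21, 24, 26}
A △ B = {4, 6, 9, 10, 11, 12, 16, 17, 19, 21, 23, 24, 26, 28}

A △ B = {4, 6, 9, 10, 11, 12, 16, 17, 19, 21, 23, 24, 26, 28}


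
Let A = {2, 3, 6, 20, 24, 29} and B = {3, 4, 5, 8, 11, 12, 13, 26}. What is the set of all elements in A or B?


A ∪ B = all elements in A or B (or both)
A = {2, 3, 6, 20, 24, 29}
B = {3, 4, 5, 8, 11, 12, 13, 26}
A ∪ B = {2, 3, 4, 5, 6, 8, 11, 12, 13, 20, 24, 26, 29}

A ∪ B = {2, 3, 4, 5, 6, 8, 11, 12, 13, 20, 24, 26, 29}


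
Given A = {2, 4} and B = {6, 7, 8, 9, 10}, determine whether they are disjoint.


Disjoint means A ∩ B = ∅.
A ∩ B = ∅
A ∩ B = ∅, so A and B are disjoint.

Yes, A and B are disjoint


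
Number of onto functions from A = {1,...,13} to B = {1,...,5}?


n = |A| = 13, k = |B| = 5. Surjections via inclusion-exclusion:
S(n,k) = Σ(-1)^i × C(k,i) × (k-i)^n, i=0 to k
i=0: (-1)^0×C(5,0)×5^13 = 1220703125
i=1: (-1)^1×C(5,1)×4^13 = -335544320
i=2: (-1)^2×C(5,2)×3^13 = 15943230
i=3: (-1)^3×C(5,3)×2^13 = -81920
i=4: (-1)^4×C(5,4)×1^13 = 5
i=5: (-1)^5×C(5,5)×0^13 = 0
Total = 901020120

Number of surjections = 901020120


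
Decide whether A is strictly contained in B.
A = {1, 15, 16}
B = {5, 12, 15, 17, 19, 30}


A ⊂ B requires: A ⊆ B AND A ≠ B.
A ⊆ B? No
A ⊄ B, so A is not a proper subset.

No, A is not a proper subset of B


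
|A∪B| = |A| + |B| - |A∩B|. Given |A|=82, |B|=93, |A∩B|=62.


|A ∪ B| = |A| + |B| - |A ∩ B|
= 82 + 93 - 62
= 113

|A ∪ B| = 113


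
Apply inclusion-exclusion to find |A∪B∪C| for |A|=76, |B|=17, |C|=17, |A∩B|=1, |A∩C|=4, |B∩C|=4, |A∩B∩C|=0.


|A∪B∪C| = |A|+|B|+|C| - |A∩B|-|A∩C|-|B∩C| + |A∩B∩C|
= 76+17+17 - 1-4-4 + 0
= 110 - 9 + 0
= 101

|A ∪ B ∪ C| = 101


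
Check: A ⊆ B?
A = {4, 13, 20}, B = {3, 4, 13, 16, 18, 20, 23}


A ⊆ B means every element of A is in B.
All elements of A are in B.
So A ⊆ B.

Yes, A ⊆ B


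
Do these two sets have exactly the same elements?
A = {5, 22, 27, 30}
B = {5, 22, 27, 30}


Two sets are equal iff they have exactly the same elements.
A = {5, 22, 27, 30}
B = {5, 22, 27, 30}
Same elements → A = B

Yes, A = B


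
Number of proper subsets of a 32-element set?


Total subsets = 2^n = 2^32 = 4294967296
Proper subsets exclude the set itself: 2^n - 1
= 4294967296 - 1
= 4294967295

Number of proper subsets = 4294967295


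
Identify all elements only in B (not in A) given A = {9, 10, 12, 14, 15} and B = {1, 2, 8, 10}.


A = {9, 10, 12, 14, 15}
B = {1, 2, 8, 10}
Region: only in B (not in A)
Elements: {1, 2, 8}

Elements only in B (not in A): {1, 2, 8}


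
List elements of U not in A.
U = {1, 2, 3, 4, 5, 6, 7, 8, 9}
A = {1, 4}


Aᶜ = U \ A = elements in U but not in A
U = {1, 2, 3, 4, 5, 6, 7, 8, 9}
A = {1, 4}
Aᶜ = {2, 3, 5, 6, 7, 8, 9}

Aᶜ = {2, 3, 5, 6, 7, 8, 9}


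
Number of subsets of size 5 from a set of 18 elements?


C(n,k) = n! / (k!(n-k)!)
C(18,5) = 18! / (5!13!)
= 8568

C(18,5) = 8568


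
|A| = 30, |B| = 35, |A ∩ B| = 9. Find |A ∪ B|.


|A ∪ B| = |A| + |B| - |A ∩ B|
= 30 + 35 - 9
= 56

|A ∪ B| = 56


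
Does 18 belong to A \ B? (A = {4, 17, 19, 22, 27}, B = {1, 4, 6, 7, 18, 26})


A = {4, 17, 19, 22, 27}, B = {1, 4, 6, 7, 18, 26}
A \ B = elements in A but not in B
A \ B = {17, 19, 22, 27}
Checking if 18 ∈ A \ B
18 is not in A \ B → False

18 ∉ A \ B


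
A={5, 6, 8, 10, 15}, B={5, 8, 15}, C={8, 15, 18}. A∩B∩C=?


A ∩ B = {5, 8, 15}
(A ∩ B) ∩ C = {8, 15}

A ∩ B ∩ C = {8, 15}


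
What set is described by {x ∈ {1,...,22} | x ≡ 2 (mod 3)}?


Checking each candidate:
Condition: x in {1,...,22} with x ≡ 2 (mod 3)
Result = {2, 5, 8, 11, 14, 17, 20}

{2, 5, 8, 11, 14, 17, 20}


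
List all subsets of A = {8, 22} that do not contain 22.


A subset of A that omits 22 is a subset of A \ {22}, so there are 2^(n-1) = 2^1 = 2 of them.
Subsets excluding 22: ∅, {8}

Subsets excluding 22 (2 total): ∅, {8}


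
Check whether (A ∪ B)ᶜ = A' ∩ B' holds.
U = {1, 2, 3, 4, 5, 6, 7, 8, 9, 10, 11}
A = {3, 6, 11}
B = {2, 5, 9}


LHS: A ∪ B = {2, 3, 5, 6, 9, 11}
(A ∪ B)' = U \ (A ∪ B) = {1, 4, 7, 8, 10}
A' = {1, 2, 4, 5, 7, 8, 9, 10}, B' = {1, 3, 4, 6, 7, 8, 10, 11}
Claimed RHS: A' ∩ B' = {1, 4, 7, 8, 10}
Identity is VALID: LHS = RHS = {1, 4, 7, 8, 10} ✓

Identity is valid. (A ∪ B)' = A' ∩ B' = {1, 4, 7, 8, 10}


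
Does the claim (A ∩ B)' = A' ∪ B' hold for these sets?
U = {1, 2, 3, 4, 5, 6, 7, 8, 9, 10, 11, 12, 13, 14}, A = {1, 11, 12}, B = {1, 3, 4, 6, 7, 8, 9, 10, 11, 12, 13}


LHS: A ∩ B = {1, 11, 12}
(A ∩ B)' = U \ (A ∩ B) = {2, 3, 4, 5, 6, 7, 8, 9, 10, 13, 14}
A' = {2, 3, 4, 5, 6, 7, 8, 9, 10, 13, 14}, B' = {2, 5, 14}
Claimed RHS: A' ∪ B' = {2, 3, 4, 5, 6, 7, 8, 9, 10, 13, 14}
Identity is VALID: LHS = RHS = {2, 3, 4, 5, 6, 7, 8, 9, 10, 13, 14} ✓

Identity is valid. (A ∩ B)' = A' ∪ B' = {2, 3, 4, 5, 6, 7, 8, 9, 10, 13, 14}


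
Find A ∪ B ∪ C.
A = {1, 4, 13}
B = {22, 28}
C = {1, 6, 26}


A ∪ B = {1, 4, 13, 22, 28}
(A ∪ B) ∪ C = {1, 4, 6, 13, 22, 26, 28}

A ∪ B ∪ C = {1, 4, 6, 13, 22, 26, 28}


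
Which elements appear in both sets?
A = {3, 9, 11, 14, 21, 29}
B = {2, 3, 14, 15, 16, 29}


A ∩ B = elements in both A and B
A = {3, 9, 11, 14, 21, 29}
B = {2, 3, 14, 15, 16, 29}
A ∩ B = {3, 14, 29}

A ∩ B = {3, 14, 29}


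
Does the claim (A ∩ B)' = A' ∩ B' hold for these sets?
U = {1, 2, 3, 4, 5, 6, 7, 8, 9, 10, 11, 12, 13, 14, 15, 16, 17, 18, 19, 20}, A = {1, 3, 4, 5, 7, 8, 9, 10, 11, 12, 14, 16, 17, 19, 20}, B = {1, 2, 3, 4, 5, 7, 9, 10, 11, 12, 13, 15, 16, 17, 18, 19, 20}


LHS: A ∩ B = {1, 3, 4, 5, 7, 9, 10, 11, 12, 16, 17, 19, 20}
(A ∩ B)' = U \ (A ∩ B) = {2, 6, 8, 13, 14, 15, 18}
A' = {2, 6, 13, 15, 18}, B' = {6, 8, 14}
Claimed RHS: A' ∩ B' = {6}
Identity is INVALID: LHS = {2, 6, 8, 13, 14, 15, 18} but the RHS claimed here equals {6}. The correct form is (A ∩ B)' = A' ∪ B'.

Identity is invalid: (A ∩ B)' = {2, 6, 8, 13, 14, 15, 18} but A' ∩ B' = {6}. The correct De Morgan law is (A ∩ B)' = A' ∪ B'.


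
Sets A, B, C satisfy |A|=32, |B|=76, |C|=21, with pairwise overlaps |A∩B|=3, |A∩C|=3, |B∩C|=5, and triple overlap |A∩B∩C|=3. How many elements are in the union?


|A∪B∪C| = |A|+|B|+|C| - |A∩B|-|A∩C|-|B∩C| + |A∩B∩C|
= 32+76+21 - 3-3-5 + 3
= 129 - 11 + 3
= 121

|A ∪ B ∪ C| = 121


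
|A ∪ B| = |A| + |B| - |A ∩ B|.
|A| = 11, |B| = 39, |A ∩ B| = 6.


|A ∪ B| = |A| + |B| - |A ∩ B|
= 11 + 39 - 6
= 44

|A ∪ B| = 44


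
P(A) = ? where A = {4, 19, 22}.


|A| = 3, so |P(A)| = 2^3 = 8
Enumerate subsets by cardinality (0 to 3):
∅, {4}, {19}, {22}, {4, 19}, {4, 22}, {19, 22}, {4, 19, 22}

P(A) has 8 subsets: ∅, {4}, {19}, {22}, {4, 19}, {4, 22}, {19, 22}, {4, 19, 22}


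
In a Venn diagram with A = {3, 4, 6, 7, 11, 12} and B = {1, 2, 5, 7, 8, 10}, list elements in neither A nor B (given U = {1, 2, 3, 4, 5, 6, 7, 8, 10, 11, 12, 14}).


A = {3, 4, 6, 7, 11, 12}
B = {1, 2, 5, 7, 8, 10}
Region: in neither A nor B (given U = {1, 2, 3, 4, 5, 6, 7, 8, 10, 11, 12, 14})
Elements: {14}

Elements in neither A nor B (given U = {1, 2, 3, 4, 5, 6, 7, 8, 10, 11, 12, 14}): {14}


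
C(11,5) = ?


C(n,k) = n! / (k!(n-k)!)
C(11,5) = 11! / (5!6!)
= 462

C(11,5) = 462


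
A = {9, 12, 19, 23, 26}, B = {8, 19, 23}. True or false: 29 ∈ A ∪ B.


A = {9, 12, 19, 23, 26}, B = {8, 19, 23}
A ∪ B = all elements in A or B
A ∪ B = {8, 9, 12, 19, 23, 26}
Checking if 29 ∈ A ∪ B
29 is not in A ∪ B → False

29 ∉ A ∪ B


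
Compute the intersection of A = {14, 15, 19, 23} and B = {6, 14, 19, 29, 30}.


A ∩ B = elements in both A and B
A = {14, 15, 19, 23}
B = {6, 14, 19, 29, 30}
A ∩ B = {14, 19}

A ∩ B = {14, 19}


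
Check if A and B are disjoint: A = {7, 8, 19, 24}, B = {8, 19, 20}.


Disjoint means A ∩ B = ∅.
A ∩ B = {8, 19}
A ∩ B ≠ ∅, so A and B are NOT disjoint.

No, A and B are not disjoint (A ∩ B = {8, 19})


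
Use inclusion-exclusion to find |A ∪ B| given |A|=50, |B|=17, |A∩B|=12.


|A ∪ B| = |A| + |B| - |A ∩ B|
= 50 + 17 - 12
= 55

|A ∪ B| = 55


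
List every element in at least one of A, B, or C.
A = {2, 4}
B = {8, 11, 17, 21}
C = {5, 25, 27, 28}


A ∪ B = {2, 4, 8, 11, 17, 21}
(A ∪ B) ∪ C = {2, 4, 5, 8, 11, 17, 21, 25, 27, 28}

A ∪ B ∪ C = {2, 4, 5, 8, 11, 17, 21, 25, 27, 28}


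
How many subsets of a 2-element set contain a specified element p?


Subsets of A containing p correspond to subsets of A \ {p}, which has 1 elements.
Count = 2^(n-1) = 2^1
= 2

Number of subsets containing p = 2


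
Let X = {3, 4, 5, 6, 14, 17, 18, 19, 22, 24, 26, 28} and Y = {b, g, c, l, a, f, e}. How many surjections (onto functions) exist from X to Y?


n = |X| = 12, k = |Y| = 7. Surjections via inclusion-exclusion:
S(n,k) = Σ(-1)^i × C(k,i) × (k-i)^n, i=0 to k
i=0: (-1)^0×C(7,0)×7^12 = 13841287201
i=1: (-1)^1×C(7,1)×6^12 = -15237476352
i=2: (-1)^2×C(7,2)×5^12 = 5126953125
i=3: (-1)^3×C(7,3)×4^12 = -587202560
i=4: (-1)^4×C(7,4)×3^12 = 18600435
i=5: (-1)^5×C(7,5)×2^12 = -86016
i=6: (-1)^6×C(7,6)×1^12 = 7
i=7: (-1)^7×C(7,7)×0^12 = 0
Total = 3162075840

Number of surjections = 3162075840


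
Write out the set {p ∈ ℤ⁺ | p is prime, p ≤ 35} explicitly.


Checking each candidate:
Condition: primes ≤ 35
Result = {2, 3, 5, 7, 11, 13, 17, 19, 23, 29, 31}

{2, 3, 5, 7, 11, 13, 17, 19, 23, 29, 31}


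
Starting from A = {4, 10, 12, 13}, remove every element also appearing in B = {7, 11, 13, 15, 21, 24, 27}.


A \ B = elements in A but not in B
A = {4, 10, 12, 13}
B = {7, 11, 13, 15, 21, 24, 27}
Remove from A any elements in B
A \ B = {4, 10, 12}

A \ B = {4, 10, 12}


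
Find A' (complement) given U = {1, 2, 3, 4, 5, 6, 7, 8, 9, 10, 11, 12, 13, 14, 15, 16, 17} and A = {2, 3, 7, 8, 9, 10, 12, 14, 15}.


Aᶜ = U \ A = elements in U but not in A
U = {1, 2, 3, 4, 5, 6, 7, 8, 9, 10, 11, 12, 13, 14, 15, 16, 17}
A = {2, 3, 7, 8, 9, 10, 12, 14, 15}
Aᶜ = {1, 4, 5, 6, 11, 13, 16, 17}

Aᶜ = {1, 4, 5, 6, 11, 13, 16, 17}


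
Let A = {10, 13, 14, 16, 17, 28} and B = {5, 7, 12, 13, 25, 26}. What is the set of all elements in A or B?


A ∪ B = all elements in A or B (or both)
A = {10, 13, 14, 16, 17, 28}
B = {5, 7, 12, 13, 25, 26}
A ∪ B = {5, 7, 10, 12, 13, 14, 16, 17, 25, 26, 28}

A ∪ B = {5, 7, 10, 12, 13, 14, 16, 17, 25, 26, 28}


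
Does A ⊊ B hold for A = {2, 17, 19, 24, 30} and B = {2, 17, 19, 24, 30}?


A ⊂ B requires: A ⊆ B AND A ≠ B.
A ⊆ B? Yes
A = B? Yes
A = B, so A is not a PROPER subset.

No, A is not a proper subset of B


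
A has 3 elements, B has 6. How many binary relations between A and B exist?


A relation from A to B is any subset of A × B.
|A × B| = 3 × 6 = 18
# relations = 2^|A × B| = 2^18 = 262144

Number of relations = 262144


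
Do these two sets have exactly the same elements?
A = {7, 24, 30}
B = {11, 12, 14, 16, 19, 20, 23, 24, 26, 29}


Two sets are equal iff they have exactly the same elements.
A = {7, 24, 30}
B = {11, 12, 14, 16, 19, 20, 23, 24, 26, 29}
Differences: {7, 11, 12, 14, 16, 19, 20, 23, 26, 29, 30}
A ≠ B

No, A ≠ B


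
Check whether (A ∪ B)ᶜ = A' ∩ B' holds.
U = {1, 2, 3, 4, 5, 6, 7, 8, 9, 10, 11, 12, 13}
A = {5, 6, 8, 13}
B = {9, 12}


LHS: A ∪ B = {5, 6, 8, 9, 12, 13}
(A ∪ B)' = U \ (A ∪ B) = {1, 2, 3, 4, 7, 10, 11}
A' = {1, 2, 3, 4, 7, 9, 10, 11, 12}, B' = {1, 2, 3, 4, 5, 6, 7, 8, 10, 11, 13}
Claimed RHS: A' ∩ B' = {1, 2, 3, 4, 7, 10, 11}
Identity is VALID: LHS = RHS = {1, 2, 3, 4, 7, 10, 11} ✓

Identity is valid. (A ∪ B)' = A' ∩ B' = {1, 2, 3, 4, 7, 10, 11}


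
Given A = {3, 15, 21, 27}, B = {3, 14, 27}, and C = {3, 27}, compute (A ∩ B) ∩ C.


A ∩ B = {3, 27}
(A ∩ B) ∩ C = {3, 27}

A ∩ B ∩ C = {3, 27}


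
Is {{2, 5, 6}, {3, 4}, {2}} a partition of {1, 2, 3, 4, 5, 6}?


A partition requires: (1) non-empty parts, (2) pairwise disjoint, (3) union = U
Parts: {2, 5, 6}, {3, 4}, {2}
Union of parts: {2, 3, 4, 5, 6}
U = {1, 2, 3, 4, 5, 6}
All non-empty? True
Pairwise disjoint? False
Covers U? False

No, not a valid partition


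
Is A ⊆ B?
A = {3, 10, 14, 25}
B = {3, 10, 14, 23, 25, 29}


A ⊆ B means every element of A is in B.
All elements of A are in B.
So A ⊆ B.

Yes, A ⊆ B


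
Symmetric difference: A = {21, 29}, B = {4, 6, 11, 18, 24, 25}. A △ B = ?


A △ B = (A \ B) ∪ (B \ A) = elements in exactly one of A or B
A \ B = {21, 29}
B \ A = {4, 6, 11, 18, 24, 25}
A △ B = {4, 6, 11, 18, 21, 24, 25, 29}

A △ B = {4, 6, 11, 18, 21, 24, 25, 29}


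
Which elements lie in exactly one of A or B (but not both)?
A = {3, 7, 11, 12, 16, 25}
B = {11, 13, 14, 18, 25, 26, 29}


A △ B = (A \ B) ∪ (B \ A) = elements in exactly one of A or B
A \ B = {3, 7, 12, 16}
B \ A = {13, 14, 18, 26, 29}
A △ B = {3, 7, 12, 13, 14, 16, 18, 26, 29}

A △ B = {3, 7, 12, 13, 14, 16, 18, 26, 29}


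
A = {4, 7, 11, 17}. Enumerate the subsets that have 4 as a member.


A subset of A contains 4 iff the remaining 3 elements form any subset of A \ {4}.
Count: 2^(n-1) = 2^3 = 8
Subsets containing 4: {4}, {4, 7}, {4, 11}, {4, 17}, {4, 7, 11}, {4, 7, 17}, {4, 11, 17}, {4, 7, 11, 17}

Subsets containing 4 (8 total): {4}, {4, 7}, {4, 11}, {4, 17}, {4, 7, 11}, {4, 7, 17}, {4, 11, 17}, {4, 7, 11, 17}


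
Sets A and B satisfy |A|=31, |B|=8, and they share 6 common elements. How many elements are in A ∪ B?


|A ∪ B| = |A| + |B| - |A ∩ B|
= 31 + 8 - 6
= 33

|A ∪ B| = 33


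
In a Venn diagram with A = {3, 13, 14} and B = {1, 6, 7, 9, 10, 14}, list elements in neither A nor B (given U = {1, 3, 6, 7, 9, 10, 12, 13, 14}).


A = {3, 13, 14}
B = {1, 6, 7, 9, 10, 14}
Region: in neither A nor B (given U = {1, 3, 6, 7, 9, 10, 12, 13, 14})
Elements: {12}

Elements in neither A nor B (given U = {1, 3, 6, 7, 9, 10, 12, 13, 14}): {12}


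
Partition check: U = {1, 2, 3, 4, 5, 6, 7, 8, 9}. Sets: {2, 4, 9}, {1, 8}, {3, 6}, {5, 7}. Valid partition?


A partition requires: (1) non-empty parts, (2) pairwise disjoint, (3) union = U
Parts: {2, 4, 9}, {1, 8}, {3, 6}, {5, 7}
Union of parts: {1, 2, 3, 4, 5, 6, 7, 8, 9}
U = {1, 2, 3, 4, 5, 6, 7, 8, 9}
All non-empty? True
Pairwise disjoint? True
Covers U? True

Yes, valid partition


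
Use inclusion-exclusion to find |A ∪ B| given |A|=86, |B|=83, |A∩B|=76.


|A ∪ B| = |A| + |B| - |A ∩ B|
= 86 + 83 - 76
= 93

|A ∪ B| = 93


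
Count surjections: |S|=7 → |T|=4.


n = |S| = 7, k = |T| = 4. Surjections via inclusion-exclusion:
S(n,k) = Σ(-1)^i × C(k,i) × (k-i)^n, i=0 to k
i=0: (-1)^0×C(4,0)×4^7 = 16384
i=1: (-1)^1×C(4,1)×3^7 = -8748
i=2: (-1)^2×C(4,2)×2^7 = 768
i=3: (-1)^3×C(4,3)×1^7 = -4
i=4: (-1)^4×C(4,4)×0^7 = 0
Total = 8400

Number of surjections = 8400


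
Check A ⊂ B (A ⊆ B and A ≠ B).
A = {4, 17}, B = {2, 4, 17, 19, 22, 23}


A ⊂ B requires: A ⊆ B AND A ≠ B.
A ⊆ B? Yes
A = B? No
A ⊂ B: Yes (A is a proper subset of B)

Yes, A ⊂ B


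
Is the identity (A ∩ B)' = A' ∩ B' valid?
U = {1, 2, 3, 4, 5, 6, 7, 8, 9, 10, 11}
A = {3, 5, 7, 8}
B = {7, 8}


LHS: A ∩ B = {7, 8}
(A ∩ B)' = U \ (A ∩ B) = {1, 2, 3, 4, 5, 6, 9, 10, 11}
A' = {1, 2, 4, 6, 9, 10, 11}, B' = {1, 2, 3, 4, 5, 6, 9, 10, 11}
Claimed RHS: A' ∩ B' = {1, 2, 4, 6, 9, 10, 11}
Identity is INVALID: LHS = {1, 2, 3, 4, 5, 6, 9, 10, 11} but the RHS claimed here equals {1, 2, 4, 6, 9, 10, 11}. The correct form is (A ∩ B)' = A' ∪ B'.

Identity is invalid: (A ∩ B)' = {1, 2, 3, 4, 5, 6, 9, 10, 11} but A' ∩ B' = {1, 2, 4, 6, 9, 10, 11}. The correct De Morgan law is (A ∩ B)' = A' ∪ B'.


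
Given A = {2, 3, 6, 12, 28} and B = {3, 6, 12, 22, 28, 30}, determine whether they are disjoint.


Disjoint means A ∩ B = ∅.
A ∩ B = {3, 6, 12, 28}
A ∩ B ≠ ∅, so A and B are NOT disjoint.

No, A and B are not disjoint (A ∩ B = {3, 6, 12, 28})


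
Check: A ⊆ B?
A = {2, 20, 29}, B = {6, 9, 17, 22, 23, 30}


A ⊆ B means every element of A is in B.
Elements in A not in B: {2, 20, 29}
So A ⊄ B.

No, A ⊄ B


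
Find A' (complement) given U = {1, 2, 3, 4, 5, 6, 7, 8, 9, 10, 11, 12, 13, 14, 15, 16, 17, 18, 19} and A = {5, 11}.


Aᶜ = U \ A = elements in U but not in A
U = {1, 2, 3, 4, 5, 6, 7, 8, 9, 10, 11, 12, 13, 14, 15, 16, 17, 18, 19}
A = {5, 11}
Aᶜ = {1, 2, 3, 4, 6, 7, 8, 9, 10, 12, 13, 14, 15, 16, 17, 18, 19}

Aᶜ = {1, 2, 3, 4, 6, 7, 8, 9, 10, 12, 13, 14, 15, 16, 17, 18, 19}


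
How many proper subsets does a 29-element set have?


Total subsets = 2^n = 2^29 = 536870912
Proper subsets exclude the set itself: 2^n - 1
= 536870912 - 1
= 536870911

Number of proper subsets = 536870911


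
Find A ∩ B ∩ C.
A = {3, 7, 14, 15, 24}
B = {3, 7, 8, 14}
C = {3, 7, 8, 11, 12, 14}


A ∩ B = {3, 7, 14}
(A ∩ B) ∩ C = {3, 7, 14}

A ∩ B ∩ C = {3, 7, 14}


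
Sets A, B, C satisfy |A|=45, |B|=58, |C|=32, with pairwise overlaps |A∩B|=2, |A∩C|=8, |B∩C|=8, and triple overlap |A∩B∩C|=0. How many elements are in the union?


|A∪B∪C| = |A|+|B|+|C| - |A∩B|-|A∩C|-|B∩C| + |A∩B∩C|
= 45+58+32 - 2-8-8 + 0
= 135 - 18 + 0
= 117

|A ∪ B ∪ C| = 117


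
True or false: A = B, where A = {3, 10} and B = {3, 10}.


Two sets are equal iff they have exactly the same elements.
A = {3, 10}
B = {3, 10}
Same elements → A = B

Yes, A = B


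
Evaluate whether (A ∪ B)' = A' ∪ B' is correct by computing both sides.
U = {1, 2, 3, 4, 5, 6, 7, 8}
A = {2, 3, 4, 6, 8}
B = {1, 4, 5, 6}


LHS: A ∪ B = {1, 2, 3, 4, 5, 6, 8}
(A ∪ B)' = U \ (A ∪ B) = {7}
A' = {1, 5, 7}, B' = {2, 3, 7, 8}
Claimed RHS: A' ∪ B' = {1, 2, 3, 5, 7, 8}
Identity is INVALID: LHS = {7} but the RHS claimed here equals {1, 2, 3, 5, 7, 8}. The correct form is (A ∪ B)' = A' ∩ B'.

Identity is invalid: (A ∪ B)' = {7} but A' ∪ B' = {1, 2, 3, 5, 7, 8}. The correct De Morgan law is (A ∪ B)' = A' ∩ B'.


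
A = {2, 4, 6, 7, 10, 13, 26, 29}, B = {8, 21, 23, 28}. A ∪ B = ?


A ∪ B = all elements in A or B (or both)
A = {2, 4, 6, 7, 10, 13, 26, 29}
B = {8, 21, 23, 28}
A ∪ B = {2, 4, 6, 7, 8, 10, 13, 21, 23, 26, 28, 29}

A ∪ B = {2, 4, 6, 7, 8, 10, 13, 21, 23, 26, 28, 29}


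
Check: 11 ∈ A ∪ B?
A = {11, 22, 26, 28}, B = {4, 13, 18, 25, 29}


A = {11, 22, 26, 28}, B = {4, 13, 18, 25, 29}
A ∪ B = all elements in A or B
A ∪ B = {4, 11, 13, 18, 22, 25, 26, 28, 29}
Checking if 11 ∈ A ∪ B
11 is in A ∪ B → True

11 ∈ A ∪ B


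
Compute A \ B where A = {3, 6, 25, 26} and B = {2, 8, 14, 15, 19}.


A \ B = elements in A but not in B
A = {3, 6, 25, 26}
B = {2, 8, 14, 15, 19}
Remove from A any elements in B
A \ B = {3, 6, 25, 26}

A \ B = {3, 6, 25, 26}


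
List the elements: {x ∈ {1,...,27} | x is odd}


Checking each candidate:
Condition: odd numbers in {1,...,27}
Result = {1, 3, 5, 7, 9, 11, 13, 15, 17, 19, 21, 23, 25, 27}

{1, 3, 5, 7, 9, 11, 13, 15, 17, 19, 21, 23, 25, 27}


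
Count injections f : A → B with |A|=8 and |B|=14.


An injection sends each of |A| = 8 inputs to a distinct output in B.
# injections = |B|·(|B|-1)·…·(|B|-|A|+1) = 14! / (14 - 8)!
= 14 × 13 × 12 × 11 × 10 × 9 × 8 × 7
= 121080960

Number of injections = 121080960


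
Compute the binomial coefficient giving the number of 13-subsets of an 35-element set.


C(n,k) = n! / (k!(n-k)!)
C(35,13) = 35! / (13!22!)
= 1476337800

C(35,13) = 1476337800


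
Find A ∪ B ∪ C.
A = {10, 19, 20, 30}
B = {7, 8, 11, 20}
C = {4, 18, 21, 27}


A ∪ B = {7, 8, 10, 11, 19, 20, 30}
(A ∪ B) ∪ C = {4, 7, 8, 10, 11, 18, 19, 20, 21, 27, 30}

A ∪ B ∪ C = {4, 7, 8, 10, 11, 18, 19, 20, 21, 27, 30}


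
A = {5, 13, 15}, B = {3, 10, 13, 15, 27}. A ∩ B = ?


A ∩ B = elements in both A and B
A = {5, 13, 15}
B = {3, 10, 13, 15, 27}
A ∩ B = {13, 15}

A ∩ B = {13, 15}


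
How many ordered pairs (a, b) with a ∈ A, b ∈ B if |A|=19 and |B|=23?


|A × B| = |A| × |B|
= 19 × 23
= 437

|A × B| = 437


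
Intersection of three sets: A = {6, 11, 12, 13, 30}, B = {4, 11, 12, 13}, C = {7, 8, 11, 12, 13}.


A ∩ B = {11, 12, 13}
(A ∩ B) ∩ C = {11, 12, 13}

A ∩ B ∩ C = {11, 12, 13}


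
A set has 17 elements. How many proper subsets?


Total subsets = 2^n = 2^17 = 131072
Proper subsets exclude the set itself: 2^n - 1
= 131072 - 1
= 131071

Number of proper subsets = 131071


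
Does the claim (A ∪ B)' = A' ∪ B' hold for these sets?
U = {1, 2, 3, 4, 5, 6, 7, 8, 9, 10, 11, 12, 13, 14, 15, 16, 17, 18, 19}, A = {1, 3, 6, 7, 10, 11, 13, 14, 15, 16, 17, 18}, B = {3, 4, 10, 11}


LHS: A ∪ B = {1, 3, 4, 6, 7, 10, 11, 13, 14, 15, 16, 17, 18}
(A ∪ B)' = U \ (A ∪ B) = {2, 5, 8, 9, 12, 19}
A' = {2, 4, 5, 8, 9, 12, 19}, B' = {1, 2, 5, 6, 7, 8, 9, 12, 13, 14, 15, 16, 17, 18, 19}
Claimed RHS: A' ∪ B' = {1, 2, 4, 5, 6, 7, 8, 9, 12, 13, 14, 15, 16, 17, 18, 19}
Identity is INVALID: LHS = {2, 5, 8, 9, 12, 19} but the RHS claimed here equals {1, 2, 4, 5, 6, 7, 8, 9, 12, 13, 14, 15, 16, 17, 18, 19}. The correct form is (A ∪ B)' = A' ∩ B'.

Identity is invalid: (A ∪ B)' = {2, 5, 8, 9, 12, 19} but A' ∪ B' = {1, 2, 4, 5, 6, 7, 8, 9, 12, 13, 14, 15, 16, 17, 18, 19}. The correct De Morgan law is (A ∪ B)' = A' ∩ B'.


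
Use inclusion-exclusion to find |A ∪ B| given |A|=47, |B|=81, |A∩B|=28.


|A ∪ B| = |A| + |B| - |A ∩ B|
= 47 + 81 - 28
= 100

|A ∪ B| = 100


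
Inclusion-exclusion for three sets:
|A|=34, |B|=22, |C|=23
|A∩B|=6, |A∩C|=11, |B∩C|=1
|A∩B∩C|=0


|A∪B∪C| = |A|+|B|+|C| - |A∩B|-|A∩C|-|B∩C| + |A∩B∩C|
= 34+22+23 - 6-11-1 + 0
= 79 - 18 + 0
= 61

|A ∪ B ∪ C| = 61


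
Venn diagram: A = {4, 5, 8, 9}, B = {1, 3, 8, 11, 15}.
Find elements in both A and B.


A = {4, 5, 8, 9}
B = {1, 3, 8, 11, 15}
Region: in both A and B
Elements: {8}

Elements in both A and B: {8}


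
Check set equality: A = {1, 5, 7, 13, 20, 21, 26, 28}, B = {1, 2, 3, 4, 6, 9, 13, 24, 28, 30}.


Two sets are equal iff they have exactly the same elements.
A = {1, 5, 7, 13, 20, 21, 26, 28}
B = {1, 2, 3, 4, 6, 9, 13, 24, 28, 30}
Differences: {2, 3, 4, 5, 6, 7, 9, 20, 21, 24, 26, 30}
A ≠ B

No, A ≠ B


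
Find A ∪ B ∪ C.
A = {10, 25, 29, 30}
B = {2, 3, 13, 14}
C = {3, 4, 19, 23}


A ∪ B = {2, 3, 10, 13, 14, 25, 29, 30}
(A ∪ B) ∪ C = {2, 3, 4, 10, 13, 14, 19, 23, 25, 29, 30}

A ∪ B ∪ C = {2, 3, 4, 10, 13, 14, 19, 23, 25, 29, 30}


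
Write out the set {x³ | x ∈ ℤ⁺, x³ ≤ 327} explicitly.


Checking each candidate:
Condition: positive perfect cubes ≤ 327
Result = {1, 8, 27, 64, 125, 216}

{1, 8, 27, 64, 125, 216}


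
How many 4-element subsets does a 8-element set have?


C(n,k) = n! / (k!(n-k)!)
C(8,4) = 8! / (4!4!)
= 70

C(8,4) = 70


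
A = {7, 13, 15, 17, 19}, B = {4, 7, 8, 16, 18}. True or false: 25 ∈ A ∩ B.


A = {7, 13, 15, 17, 19}, B = {4, 7, 8, 16, 18}
A ∩ B = elements in both A and B
A ∩ B = {7}
Checking if 25 ∈ A ∩ B
25 is not in A ∩ B → False

25 ∉ A ∩ B


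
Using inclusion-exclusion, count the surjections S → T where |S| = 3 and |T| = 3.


n = |S| = 3, k = |T| = 3. Surjections via inclusion-exclusion:
S(n,k) = Σ(-1)^i × C(k,i) × (k-i)^n, i=0 to k
i=0: (-1)^0×C(3,0)×3^3 = 27
i=1: (-1)^1×C(3,1)×2^3 = -24
i=2: (-1)^2×C(3,2)×1^3 = 3
i=3: (-1)^3×C(3,3)×0^3 = 0
Total = 6

Number of surjections = 6


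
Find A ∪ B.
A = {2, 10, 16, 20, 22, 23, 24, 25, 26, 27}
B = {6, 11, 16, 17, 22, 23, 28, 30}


A ∪ B = all elements in A or B (or both)
A = {2, 10, 16, 20, 22, 23, 24, 25, 26, 27}
B = {6, 11, 16, 17, 22, 23, 28, 30}
A ∪ B = {2, 6, 10, 11, 16, 17, 20, 22, 23, 24, 25, 26, 27, 28, 30}

A ∪ B = {2, 6, 10, 11, 16, 17, 20, 22, 23, 24, 25, 26, 27, 28, 30}


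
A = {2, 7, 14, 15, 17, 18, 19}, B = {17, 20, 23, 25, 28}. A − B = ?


A \ B = elements in A but not in B
A = {2, 7, 14, 15, 17, 18, 19}
B = {17, 20, 23, 25, 28}
Remove from A any elements in B
A \ B = {2, 7, 14, 15, 18, 19}

A \ B = {2, 7, 14, 15, 18, 19}


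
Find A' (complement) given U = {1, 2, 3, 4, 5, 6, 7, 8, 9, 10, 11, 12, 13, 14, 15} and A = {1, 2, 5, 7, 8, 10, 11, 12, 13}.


Aᶜ = U \ A = elements in U but not in A
U = {1, 2, 3, 4, 5, 6, 7, 8, 9, 10, 11, 12, 13, 14, 15}
A = {1, 2, 5, 7, 8, 10, 11, 12, 13}
Aᶜ = {3, 4, 6, 9, 14, 15}

Aᶜ = {3, 4, 6, 9, 14, 15}


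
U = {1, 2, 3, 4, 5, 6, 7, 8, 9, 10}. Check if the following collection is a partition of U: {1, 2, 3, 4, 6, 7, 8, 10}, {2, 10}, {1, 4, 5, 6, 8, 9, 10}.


A partition requires: (1) non-empty parts, (2) pairwise disjoint, (3) union = U
Parts: {1, 2, 3, 4, 6, 7, 8, 10}, {2, 10}, {1, 4, 5, 6, 8, 9, 10}
Union of parts: {1, 2, 3, 4, 5, 6, 7, 8, 9, 10}
U = {1, 2, 3, 4, 5, 6, 7, 8, 9, 10}
All non-empty? True
Pairwise disjoint? False
Covers U? True

No, not a valid partition


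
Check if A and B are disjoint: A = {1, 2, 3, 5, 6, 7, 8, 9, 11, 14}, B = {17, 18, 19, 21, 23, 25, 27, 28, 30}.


Disjoint means A ∩ B = ∅.
A ∩ B = ∅
A ∩ B = ∅, so A and B are disjoint.

Yes, A and B are disjoint


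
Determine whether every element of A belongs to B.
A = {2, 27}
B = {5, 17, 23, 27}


A ⊆ B means every element of A is in B.
Elements in A not in B: {2}
So A ⊄ B.

No, A ⊄ B


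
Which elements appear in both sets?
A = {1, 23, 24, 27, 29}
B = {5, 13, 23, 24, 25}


A ∩ B = elements in both A and B
A = {1, 23, 24, 27, 29}
B = {5, 13, 23, 24, 25}
A ∩ B = {23, 24}

A ∩ B = {23, 24}


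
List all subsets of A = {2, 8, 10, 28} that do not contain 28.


A subset of A that omits 28 is a subset of A \ {28}, so there are 2^(n-1) = 2^3 = 8 of them.
Subsets excluding 28: ∅, {2}, {8}, {10}, {2, 8}, {2, 10}, {8, 10}, {2, 8, 10}

Subsets excluding 28 (8 total): ∅, {2}, {8}, {10}, {2, 8}, {2, 10}, {8, 10}, {2, 8, 10}


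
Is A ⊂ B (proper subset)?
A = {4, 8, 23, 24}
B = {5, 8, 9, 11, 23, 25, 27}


A ⊂ B requires: A ⊆ B AND A ≠ B.
A ⊆ B? No
A ⊄ B, so A is not a proper subset.

No, A is not a proper subset of B


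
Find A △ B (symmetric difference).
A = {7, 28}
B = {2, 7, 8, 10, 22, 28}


A △ B = (A \ B) ∪ (B \ A) = elements in exactly one of A or B
A \ B = ∅
B \ A = {2, 8, 10, 22}
A △ B = {2, 8, 10, 22}

A △ B = {2, 8, 10, 22}


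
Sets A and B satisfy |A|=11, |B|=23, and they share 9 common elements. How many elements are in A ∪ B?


|A ∪ B| = |A| + |B| - |A ∩ B|
= 11 + 23 - 9
= 25

|A ∪ B| = 25


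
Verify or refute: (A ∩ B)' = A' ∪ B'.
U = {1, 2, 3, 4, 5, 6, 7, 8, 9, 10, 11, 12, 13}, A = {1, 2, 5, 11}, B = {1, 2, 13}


LHS: A ∩ B = {1, 2}
(A ∩ B)' = U \ (A ∩ B) = {3, 4, 5, 6, 7, 8, 9, 10, 11, 12, 13}
A' = {3, 4, 6, 7, 8, 9, 10, 12, 13}, B' = {3, 4, 5, 6, 7, 8, 9, 10, 11, 12}
Claimed RHS: A' ∪ B' = {3, 4, 5, 6, 7, 8, 9, 10, 11, 12, 13}
Identity is VALID: LHS = RHS = {3, 4, 5, 6, 7, 8, 9, 10, 11, 12, 13} ✓

Identity is valid. (A ∩ B)' = A' ∪ B' = {3, 4, 5, 6, 7, 8, 9, 10, 11, 12, 13}


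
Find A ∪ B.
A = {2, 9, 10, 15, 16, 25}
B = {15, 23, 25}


A ∪ B = all elements in A or B (or both)
A = {2, 9, 10, 15, 16, 25}
B = {15, 23, 25}
A ∪ B = {2, 9, 10, 15, 16, 23, 25}

A ∪ B = {2, 9, 10, 15, 16, 23, 25}


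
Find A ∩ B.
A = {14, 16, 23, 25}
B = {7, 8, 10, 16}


A ∩ B = elements in both A and B
A = {14, 16, 23, 25}
B = {7, 8, 10, 16}
A ∩ B = {16}

A ∩ B = {16}


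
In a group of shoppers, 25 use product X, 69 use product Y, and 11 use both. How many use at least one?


|A ∪ B| = |A| + |B| - |A ∩ B|
= 25 + 69 - 11
= 83

|A ∪ B| = 83


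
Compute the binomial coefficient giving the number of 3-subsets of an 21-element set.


C(n,k) = n! / (k!(n-k)!)
C(21,3) = 21! / (3!18!)
= 1330

C(21,3) = 1330


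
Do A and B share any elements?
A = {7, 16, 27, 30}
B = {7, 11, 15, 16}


Disjoint means A ∩ B = ∅.
A ∩ B = {7, 16}
A ∩ B ≠ ∅, so A and B are NOT disjoint.

Yes — A and B share the element(s) of A ∩ B = {7, 16}, so they are not disjoint
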